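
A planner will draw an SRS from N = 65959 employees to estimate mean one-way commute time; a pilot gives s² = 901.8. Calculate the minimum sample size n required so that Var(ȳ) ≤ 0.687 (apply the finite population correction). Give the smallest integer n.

1288

Without fpc, n₀ = s²/D = 901.8/0.687 = 1312.6638.
With fpc, (1 − n/N)·s²/n ≤ D requires n ≥ n₀/(1 + n₀/N) = 1312.6638/(1 + 1312.6638/65959) = 1287.0500.
Rounding up, n = 1288.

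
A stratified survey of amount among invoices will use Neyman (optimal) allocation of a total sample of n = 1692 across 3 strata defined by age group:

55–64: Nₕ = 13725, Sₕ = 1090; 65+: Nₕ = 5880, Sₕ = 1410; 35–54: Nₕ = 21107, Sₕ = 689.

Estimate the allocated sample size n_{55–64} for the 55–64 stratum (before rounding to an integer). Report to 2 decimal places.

Neyman allocation: nₕ = n·NₕSₕ / Σⱼ NⱼSⱼ.
Σ NⱼSⱼ = 13725·1090 + 5880·1410 + 21107·689 = 3.7793773 × 10^7.
n_{55–64} = 1692·13725·1090 / (3.7793773 × 10^7) = 669.76.

669.76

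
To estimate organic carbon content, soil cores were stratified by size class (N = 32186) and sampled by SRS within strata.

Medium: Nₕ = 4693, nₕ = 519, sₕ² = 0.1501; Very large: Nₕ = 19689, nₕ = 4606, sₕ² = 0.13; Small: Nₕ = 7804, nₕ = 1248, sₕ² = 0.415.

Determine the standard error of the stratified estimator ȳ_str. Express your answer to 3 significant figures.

Var(ȳ_str) = Σₕ Wₕ²(1 − fₕ)sₕ²/nₕ with Wₕ = Nₕ/N, N = 32186.
Medium: Wₕ = 0.14580874; term = 0.14580874²·(1 − 0.11059024)·0.1501/519 = 5.4686776 × 10^-6.
Very large: Wₕ = 0.61172559; term = 0.61172559²·(1 − 0.23393773)·0.13/4606 = 8.0908993 × 10^-6.
Small: Wₕ = 0.24246567; term = 0.24246567²·(1 − 0.15991799)·0.415/1248 = 1.6423121 × 10^-5.
Sum = 2.9982698 × 10^-5.
SE = √(2.9982698 × 10^-5) = 0.00548.

0.00548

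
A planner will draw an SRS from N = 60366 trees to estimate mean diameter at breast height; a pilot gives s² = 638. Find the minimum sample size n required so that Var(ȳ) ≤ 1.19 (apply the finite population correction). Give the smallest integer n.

Without fpc, n₀ = s²/D = 638/1.19 = 536.1345.
With fpc, (1 − n/N)·s²/n ≤ D requires n ≥ n₀/(1 + n₀/N) = 536.1345/(1 + 536.1345/60366) = 531.4148.
Rounding up, n = 532.

532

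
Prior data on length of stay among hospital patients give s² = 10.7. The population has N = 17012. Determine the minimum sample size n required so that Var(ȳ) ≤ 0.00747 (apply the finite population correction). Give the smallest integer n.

1322

Without fpc, n₀ = s²/D = 10.7/0.00747 = 1432.3963.
With fpc, (1 − n/N)·s²/n ≤ D requires n ≥ n₀/(1 + n₀/N) = 1432.3963/(1 + 1432.3963/17012) = 1321.1561.
Rounding up, n = 1322.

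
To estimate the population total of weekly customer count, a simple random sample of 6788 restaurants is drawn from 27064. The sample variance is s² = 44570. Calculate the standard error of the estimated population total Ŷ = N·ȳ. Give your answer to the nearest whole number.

60026

Var(Ŷ) = N²·Var(ȳ) = N²·(1 − n/N)·s²/n.
f = 6788/27064 = 0.25081289; Var(ȳ) = 0.74918711·44570/6788 = 4.9191617.
Var(Ŷ) = 27064² · 4.9191617 = 3.6030897 × 10^9.
SE(Ŷ) = √(3.6030897 × 10^9) = 60026.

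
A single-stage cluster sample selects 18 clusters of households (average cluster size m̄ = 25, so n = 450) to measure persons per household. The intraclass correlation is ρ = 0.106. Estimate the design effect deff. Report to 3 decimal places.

deff = 1 + (25 − 1)·0.106 = 1 + 2.544 = 3.544.

3.544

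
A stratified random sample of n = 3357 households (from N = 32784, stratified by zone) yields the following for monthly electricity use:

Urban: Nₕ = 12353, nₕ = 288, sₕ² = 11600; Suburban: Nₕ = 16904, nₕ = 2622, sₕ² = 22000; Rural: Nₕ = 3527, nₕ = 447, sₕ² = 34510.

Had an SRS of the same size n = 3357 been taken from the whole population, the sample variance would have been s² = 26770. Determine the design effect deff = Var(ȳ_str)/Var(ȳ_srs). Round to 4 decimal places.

1.1526

Var(ȳ_str) = Σ Wₕ²(1−fₕ)sₕ²/nₕ with Wₕ = Nₕ/32784:
  Urban: (12353/32784)²·(1−288/12353)·11600/288 = 5.5852342
  Suburban: (16904/32784)²·(1−2622/16904)·22000/2622 = 1.8847104
  Rural: (3527/32784)²·(1−447/3527)·34510/447 = 0.7803146
  → Var(ȳ_str) = 8.2502592.
Var(ȳ_srs) = (1 − 3357/32784)·26770/3357 = 7.157825.
deff = 8.2502592 / 7.157825 = 1.1526.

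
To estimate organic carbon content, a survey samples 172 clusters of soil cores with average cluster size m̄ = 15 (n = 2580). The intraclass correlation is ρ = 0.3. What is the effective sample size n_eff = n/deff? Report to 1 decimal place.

deff = 1 + (15 − 1)·0.3 = 1 + 4.2 = 5.2.
n_eff = 2580 / 5.2 = 496.2.

496.2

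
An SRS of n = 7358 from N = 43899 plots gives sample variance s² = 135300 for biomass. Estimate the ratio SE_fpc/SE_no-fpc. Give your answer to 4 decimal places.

0.9124

f = n/N = 7358/43899 = 0.16761202.
SE_no-fpc = √(s²/n) = 4.2881405; SE_fpc = √((1−f)s²/n) = 3.9122978.
Ratio = √(1−f) = 0.91235299.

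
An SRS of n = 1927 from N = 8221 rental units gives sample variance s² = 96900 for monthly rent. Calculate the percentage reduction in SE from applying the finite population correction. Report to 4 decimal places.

12.5014

f = n/N = 1927/8221 = 0.23439971.
SE_no-fpc = √(s²/n) = 7.0912212; SE_fpc = √((1−f)s²/n) = 6.2047184.
Ratio = √(1−f) = 0.87498588. Reduction = 100·(1 − 0.87498588) = 12.5014%.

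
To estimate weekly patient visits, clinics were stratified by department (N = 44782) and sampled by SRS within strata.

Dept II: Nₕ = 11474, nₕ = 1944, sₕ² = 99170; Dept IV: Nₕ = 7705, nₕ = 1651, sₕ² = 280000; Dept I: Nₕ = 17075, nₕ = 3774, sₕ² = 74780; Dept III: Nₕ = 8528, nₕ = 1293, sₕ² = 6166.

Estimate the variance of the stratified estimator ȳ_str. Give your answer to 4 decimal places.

Var(ȳ_str) = Σₕ Wₕ²(1 − fₕ)sₕ²/nₕ with Wₕ = Nₕ/N, N = 44782.
Dept II: Wₕ = 0.25621902; term = 0.25621902²·(1 − 0.16942653)·99170/1944 = 2.7815369.
Dept IV: Wₕ = 0.17205574; term = 0.17205574²·(1 − 0.21427644)·280000/1651 = 3.944746.
Dept I: Wₕ = 0.38129159; term = 0.38129159²·(1 − 0.22102489)·74780/3774 = 2.2439935.
Dept III: Wₕ = 0.19043366; term = 0.19043366²·(1 − 0.15161820)·6166/1293 = 0.14671812.
Sum = 9.1169945.

9.1170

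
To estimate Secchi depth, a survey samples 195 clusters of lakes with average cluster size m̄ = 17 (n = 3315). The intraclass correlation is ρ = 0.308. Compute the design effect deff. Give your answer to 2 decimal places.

deff = 1 + (17 − 1)·0.308 = 1 + 4.928 = 5.928.

5.93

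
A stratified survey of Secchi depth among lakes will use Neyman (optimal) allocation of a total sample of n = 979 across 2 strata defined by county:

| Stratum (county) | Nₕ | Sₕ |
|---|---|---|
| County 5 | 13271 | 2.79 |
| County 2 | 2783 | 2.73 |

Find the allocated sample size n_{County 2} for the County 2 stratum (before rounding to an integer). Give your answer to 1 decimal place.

166.7

Neyman allocation: nₕ = n·NₕSₕ / Σⱼ NⱼSⱼ.
Σ NⱼSⱼ = 13271·2.79 + 2783·2.73 = 44623.68.
n_{County 2} = 979·2783·2.73 / 44623.68 = 166.7.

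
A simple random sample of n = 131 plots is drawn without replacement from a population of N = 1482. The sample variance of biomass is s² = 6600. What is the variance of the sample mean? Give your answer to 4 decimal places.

Under SRS without replacement, Var(ȳ) = (1 − f)·s²/n with f = n/N = 131/1482 = 0.08839406.
Var(ȳ) = (1 − 0.08839406)·6600/131 = 0.91160594·50.381679 = 45.928238.

45.9282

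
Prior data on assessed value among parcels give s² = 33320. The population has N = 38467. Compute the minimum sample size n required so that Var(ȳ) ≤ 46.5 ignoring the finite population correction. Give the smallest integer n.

717

Without fpc, n₀ = s²/D = 33320/46.5 = 716.5591.
Rounding up, n = 717.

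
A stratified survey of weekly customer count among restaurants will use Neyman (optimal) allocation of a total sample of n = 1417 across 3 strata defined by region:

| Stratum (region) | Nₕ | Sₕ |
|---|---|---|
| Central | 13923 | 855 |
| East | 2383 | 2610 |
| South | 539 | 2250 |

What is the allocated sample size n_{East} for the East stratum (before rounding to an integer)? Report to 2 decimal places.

Neyman allocation: nₕ = n·NₕSₕ / Σⱼ NⱼSⱼ.
Σ NⱼSⱼ = 13923·855 + 2383·2610 + 539·2250 = 1.9336545 × 10^7.
n_{East} = 1417·2383·2610 / (1.9336545 × 10^7) = 455.78.

455.78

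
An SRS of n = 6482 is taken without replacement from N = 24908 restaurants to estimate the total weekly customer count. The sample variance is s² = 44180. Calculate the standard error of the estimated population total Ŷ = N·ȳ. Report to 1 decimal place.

Var(Ŷ) = N²·Var(ȳ) = N²·(1 − n/N)·s²/n.
f = 6482/24908 = 0.26023767; Var(ȳ) = 0.73976233·44180/6482 = 5.0420703.
Var(Ŷ) = 24908² · 5.0420703 = 3.1281431 × 10^9.
SE(Ŷ) = √(3.1281431 × 10^9) = 55929.8.

55929.8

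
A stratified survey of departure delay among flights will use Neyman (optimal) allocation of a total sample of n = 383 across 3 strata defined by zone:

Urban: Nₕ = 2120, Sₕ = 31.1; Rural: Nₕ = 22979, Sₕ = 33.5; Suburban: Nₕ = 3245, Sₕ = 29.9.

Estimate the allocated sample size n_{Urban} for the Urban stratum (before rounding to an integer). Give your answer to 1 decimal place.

27.1

Neyman allocation: nₕ = n·NₕSₕ / Σⱼ NⱼSⱼ.
Σ NⱼSⱼ = 2120·31.1 + 22979·33.5 + 3245·29.9 = 932754.
n_{Urban} = 383·2120·31.1 / 932754 = 27.1.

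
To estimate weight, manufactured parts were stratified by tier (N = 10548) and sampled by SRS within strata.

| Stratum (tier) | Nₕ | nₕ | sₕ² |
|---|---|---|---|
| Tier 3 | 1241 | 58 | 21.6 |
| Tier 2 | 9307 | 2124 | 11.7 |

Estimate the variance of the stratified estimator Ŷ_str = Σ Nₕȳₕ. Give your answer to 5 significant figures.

915000

Var(Ŷ_str) = Σₕ Nₕ²(1 − fₕ)sₕ²/nₕ.
Tier 3: 1241²·(1 − 58/1241)·21.6/58 = 546741.81.
Tier 2: 9307²·(1 − 2124/9307)·11.7/2124 = 368253.54.
Sum = 914995.35.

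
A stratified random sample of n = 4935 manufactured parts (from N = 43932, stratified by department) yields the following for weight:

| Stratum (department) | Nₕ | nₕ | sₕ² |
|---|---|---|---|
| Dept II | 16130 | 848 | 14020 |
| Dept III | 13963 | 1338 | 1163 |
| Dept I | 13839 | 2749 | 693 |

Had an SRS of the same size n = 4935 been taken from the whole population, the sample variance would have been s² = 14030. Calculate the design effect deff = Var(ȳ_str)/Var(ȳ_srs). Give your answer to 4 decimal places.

Var(ȳ_str) = Σ Wₕ²(1−fₕ)sₕ²/nₕ with Wₕ = Nₕ/43932:
  Dept II: (16130/43932)²·(1−848/16130)·14020/848 = 2.1115666
  Dept III: (13963/43932)²·(1−1338/13963)·1163/1338 = 0.079391092
  Dept I: (13839/43932)²·(1−2749/13839)·693/2749 = 0.020046234
  → Var(ȳ_str) = 2.2110039.
Var(ȳ_srs) = (1 − 4935/43932)·14030/4935 = 2.5236013.
deff = 2.2110039 / 2.5236013 = 0.8761.

0.8761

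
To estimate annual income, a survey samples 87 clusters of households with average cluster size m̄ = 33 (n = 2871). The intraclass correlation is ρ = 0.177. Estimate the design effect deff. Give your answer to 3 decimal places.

6.664

deff = 1 + (33 − 1)·0.177 = 1 + 5.664 = 6.664.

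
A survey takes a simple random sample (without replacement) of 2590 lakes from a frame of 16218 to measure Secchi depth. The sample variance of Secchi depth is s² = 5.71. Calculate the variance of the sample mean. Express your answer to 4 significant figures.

0.001853

Under SRS without replacement, Var(ȳ) = (1 − f)·s²/n with f = n/N = 2590/16218 = 0.15969910.
Var(ȳ) = (1 − 0.15969910)·5.71/2590 = 0.84030090·0.0022046332 = 0.0018525553.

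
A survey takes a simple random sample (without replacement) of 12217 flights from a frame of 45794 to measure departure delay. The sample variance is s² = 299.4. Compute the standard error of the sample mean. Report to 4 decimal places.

Under SRS without replacement, Var(ȳ) = (1 − f)·s²/n with f = n/N = 12217/45794 = 0.26678167.
Var(ȳ) = (1 − 0.26678167)·299.4/12217 = 0.73321833·0.024506835 = 0.01796886.
SE(ȳ) = √(0.01796886) = 0.1340.

0.1340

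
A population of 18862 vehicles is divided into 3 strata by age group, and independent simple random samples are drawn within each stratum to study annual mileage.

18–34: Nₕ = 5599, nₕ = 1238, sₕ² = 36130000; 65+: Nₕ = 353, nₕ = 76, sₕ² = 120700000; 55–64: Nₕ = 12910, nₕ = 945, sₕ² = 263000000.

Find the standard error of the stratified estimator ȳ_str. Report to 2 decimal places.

351.10

Var(ȳ_str) = Σₕ Wₕ²(1 − fₕ)sₕ²/nₕ with Wₕ = Nₕ/N, N = 18862.
18–34: Wₕ = 0.29684021; term = 0.29684021²·(1 − 0.22111091)·36130000/1238 = 2002.9421.
65+: Wₕ = 0.01871488; term = 0.01871488²·(1 − 0.21529745)·120700000/76 = 436.48836.
55–64: Wₕ = 0.68444492; term = 0.68444492²·(1 − 0.07319907)·263000000/945 = 120833.51.
Sum = 123272.94.
SE = √(123272.94) = 351.10.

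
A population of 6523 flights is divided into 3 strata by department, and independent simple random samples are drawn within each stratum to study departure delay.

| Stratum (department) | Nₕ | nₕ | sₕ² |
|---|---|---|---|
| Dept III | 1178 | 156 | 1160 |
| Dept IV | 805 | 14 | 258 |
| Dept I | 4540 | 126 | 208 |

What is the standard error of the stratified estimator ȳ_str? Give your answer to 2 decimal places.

1.12

Var(ȳ_str) = Σₕ Wₕ²(1 − fₕ)sₕ²/nₕ with Wₕ = Nₕ/N, N = 6523.
Dept III: Wₕ = 0.18059175; term = 0.18059175²·(1 − 0.13242784)·1160/156 = 0.21039471.
Dept IV: Wₕ = 0.12340947; term = 0.12340947²·(1 − 0.01739130)·258/14 = 0.27578413.
Dept I: Wₕ = 0.69599877; term = 0.69599877²·(1 − 0.02775330)·208/126 = 0.77747461.
Sum = 1.2636535.
SE = √(1.2636535) = 1.12.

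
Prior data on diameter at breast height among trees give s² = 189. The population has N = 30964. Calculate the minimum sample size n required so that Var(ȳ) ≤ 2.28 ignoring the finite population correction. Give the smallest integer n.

Without fpc, n₀ = s²/D = 189/2.28 = 82.8947.
Rounding up, n = 83.

83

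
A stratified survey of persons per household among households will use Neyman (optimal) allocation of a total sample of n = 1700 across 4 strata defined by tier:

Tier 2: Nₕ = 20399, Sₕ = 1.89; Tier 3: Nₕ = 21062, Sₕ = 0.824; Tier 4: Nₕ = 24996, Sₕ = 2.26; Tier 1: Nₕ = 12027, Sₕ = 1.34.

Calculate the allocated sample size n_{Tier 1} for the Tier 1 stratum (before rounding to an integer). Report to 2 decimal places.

213.18

Neyman allocation: nₕ = n·NₕSₕ / Σⱼ NⱼSⱼ.
Σ NⱼSⱼ = 20399·1.89 + 21062·0.824 + 24996·2.26 + 12027·1.34 = 128516.34.
n_{Tier 1} = 1700·12027·1.34 / 128516.34 = 213.18.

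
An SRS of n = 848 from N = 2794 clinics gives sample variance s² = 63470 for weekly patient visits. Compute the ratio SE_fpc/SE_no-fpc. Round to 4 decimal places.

0.8346

f = n/N = 848/2794 = 0.30350752.
SE_no-fpc = √(s²/n) = 8.6513986; SE_fpc = √((1−f)s²/n) = 7.2201221.
Ratio = √(1−f) = 0.83456125.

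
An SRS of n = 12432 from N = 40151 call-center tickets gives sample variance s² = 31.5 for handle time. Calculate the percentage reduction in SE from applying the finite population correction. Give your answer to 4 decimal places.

16.9116

f = n/N = 12432/40151 = 0.30963114.
SE_no-fpc = √(s²/n) = 0.050336704; SE_fpc = √((1−f)s²/n) = 0.041823981.
Ratio = √(1−f) = 0.83088438. Reduction = 100·(1 − 0.83088438) = 16.9116%.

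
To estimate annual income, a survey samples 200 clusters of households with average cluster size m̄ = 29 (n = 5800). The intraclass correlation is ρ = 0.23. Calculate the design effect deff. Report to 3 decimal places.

7.440

deff = 1 + (29 − 1)·0.23 = 1 + 6.44 = 7.44.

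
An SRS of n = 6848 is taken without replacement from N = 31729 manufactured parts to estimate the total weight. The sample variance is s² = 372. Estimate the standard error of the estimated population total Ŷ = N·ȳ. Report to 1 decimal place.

Var(Ŷ) = N²·Var(ȳ) = N²·(1 − n/N)·s²/n.
f = 6848/31729 = 0.21582779; Var(ȳ) = 0.78417221·372/6848 = 0.04259814.
Var(Ŷ) = 31729² · 0.04259814 = 4.2884802 × 10^7.
SE(Ŷ) = √(4.2884802 × 10^7) = 6548.6.

6548.6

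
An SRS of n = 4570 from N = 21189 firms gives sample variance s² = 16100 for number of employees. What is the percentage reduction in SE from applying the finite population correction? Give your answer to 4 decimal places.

11.4380

f = n/N = 4570/21189 = 0.21567795.
SE_no-fpc = √(s²/n) = 1.8769592; SE_fpc = √((1−f)s²/n) = 1.6622719.
Ratio = √(1−f) = 0.88561959. Reduction = 100·(1 − 0.88561959) = 11.4380%.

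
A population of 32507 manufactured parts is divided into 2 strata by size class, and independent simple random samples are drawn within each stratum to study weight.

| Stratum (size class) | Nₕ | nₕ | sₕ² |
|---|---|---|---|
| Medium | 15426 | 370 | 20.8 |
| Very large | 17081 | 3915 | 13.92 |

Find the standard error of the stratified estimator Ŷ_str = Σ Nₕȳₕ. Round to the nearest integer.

3722

Var(Ŷ_str) = Σₕ Nₕ²(1 − fₕ)sₕ²/nₕ.
Medium: 15426²·(1 − 370/15426)·20.8/370 = 1.3056433 × 10^7.
Very large: 17081²·(1 − 3915/17081)·13.92/3915 = 799603.36.
Sum = 1.3856036 × 10^7.
SE = √(1.3856036 × 10^7) = 3722.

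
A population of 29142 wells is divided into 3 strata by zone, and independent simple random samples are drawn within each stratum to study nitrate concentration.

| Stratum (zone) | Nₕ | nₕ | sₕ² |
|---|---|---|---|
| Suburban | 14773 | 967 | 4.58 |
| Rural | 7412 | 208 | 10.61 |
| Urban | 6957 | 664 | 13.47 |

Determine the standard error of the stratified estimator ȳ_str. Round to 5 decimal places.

Var(ȳ_str) = Σₕ Wₕ²(1 − fₕ)sₕ²/nₕ with Wₕ = Nₕ/N, N = 29142.
Suburban: Wₕ = 0.50693158; term = 0.50693158²·(1 − 0.06545725)·4.58/967 = 0.0011374619.
Rural: Wₕ = 0.25434081; term = 0.25434081²·(1 − 0.02806260)·10.61/208 = 0.0032071735.
Urban: Wₕ = 0.23872761; term = 0.23872761²·(1 − 0.09544344)·13.47/664 = 0.0010457805.
Sum = 0.0053904159.
SE = √(0.0053904159) = 0.07342.

0.07342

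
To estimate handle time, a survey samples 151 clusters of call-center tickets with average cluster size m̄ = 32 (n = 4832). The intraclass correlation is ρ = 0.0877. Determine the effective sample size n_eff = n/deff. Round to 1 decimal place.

deff = 1 + (32 − 1)·0.0877 = 1 + 2.7187 = 3.7187.
n_eff = 4832 / 3.7187 = 1299.4.

1299.4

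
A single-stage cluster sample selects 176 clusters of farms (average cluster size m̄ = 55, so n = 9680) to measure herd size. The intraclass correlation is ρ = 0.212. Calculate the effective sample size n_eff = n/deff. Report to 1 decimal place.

777.6

deff = 1 + (55 − 1)·0.212 = 1 + 11.448 = 12.448.
n_eff = 9680 / 12.448 = 777.6.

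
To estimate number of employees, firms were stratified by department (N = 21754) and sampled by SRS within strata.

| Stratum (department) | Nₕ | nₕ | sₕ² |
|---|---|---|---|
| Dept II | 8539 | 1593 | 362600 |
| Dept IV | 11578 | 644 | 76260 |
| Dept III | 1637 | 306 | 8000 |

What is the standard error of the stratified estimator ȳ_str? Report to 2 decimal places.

7.77

Var(ȳ_str) = Σₕ Wₕ²(1 − fₕ)sₕ²/nₕ with Wₕ = Nₕ/N, N = 21754.
Dept II: Wₕ = 0.39252551; term = 0.39252551²·(1 − 0.18655580)·362600/1593 = 28.528279.
Dept IV: Wₕ = 0.53222396; term = 0.53222396²·(1 − 0.05562273)·76260/644 = 31.677092.
Dept III: Wₕ = 0.07525053; term = 0.07525053²·(1 − 0.18692731)·8000/306 = 0.12036966.
Sum = 60.325741.
SE = √(60.325741) = 7.77.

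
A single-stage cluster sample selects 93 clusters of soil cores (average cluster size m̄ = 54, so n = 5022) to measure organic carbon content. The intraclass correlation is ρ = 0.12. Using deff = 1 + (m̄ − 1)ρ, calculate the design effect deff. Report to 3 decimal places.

7.360

deff = 1 + (54 − 1)·0.12 = 1 + 6.36 = 7.36.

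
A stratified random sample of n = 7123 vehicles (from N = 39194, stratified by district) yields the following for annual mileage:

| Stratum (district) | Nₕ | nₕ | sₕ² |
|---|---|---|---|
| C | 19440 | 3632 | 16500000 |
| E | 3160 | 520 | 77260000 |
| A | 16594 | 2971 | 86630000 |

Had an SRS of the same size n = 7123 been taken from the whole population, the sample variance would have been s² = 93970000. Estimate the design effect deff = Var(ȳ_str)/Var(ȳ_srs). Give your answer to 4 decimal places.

Var(ȳ_str) = Σ Wₕ²(1−fₕ)sₕ²/nₕ with Wₕ = Nₕ/39194:
  C: (19440/39194)²·(1−3632/19440)·16500000/3632 = 908.80795
  E: (3160/39194)²·(1−520/3160)·77260000/520 = 806.8693
  A: (16594/39194)²·(1−2971/16594)·86630000/2971 = 4290.9191
  → Var(ȳ_str) = 6006.5964.
Var(ȳ_srs) = (1 − 7123/39194)·93970000/7123 = 10794.914.
deff = 6006.5964 / 10794.914 = 0.5564.

0.5564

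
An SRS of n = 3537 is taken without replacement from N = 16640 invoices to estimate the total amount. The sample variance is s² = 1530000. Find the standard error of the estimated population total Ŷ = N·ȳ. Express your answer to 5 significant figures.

Var(Ŷ) = N²·Var(ȳ) = N²·(1 − n/N)·s²/n.
f = 3537/16640 = 0.21256010; Var(ȳ) = 0.78743990·1530000/3537 = 340.62286.
Var(Ŷ) = 16640² · 340.62286 = 9.4314927 × 10^10.
SE(Ŷ) = √(9.4314927 × 10^10) = 307110.

307110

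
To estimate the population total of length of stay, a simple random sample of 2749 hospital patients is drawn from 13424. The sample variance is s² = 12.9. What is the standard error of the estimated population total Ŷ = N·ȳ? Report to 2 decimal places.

820.04

Var(Ŷ) = N²·Var(ȳ) = N²·(1 − n/N)·s²/n.
f = 2749/13424 = 0.20478248; Var(ȳ) = 0.79521752·12.9/2749 = 0.0037316501.
Var(Ŷ) = 13424² · 0.0037316501 = 672457.44.
SE(Ŷ) = √(672457.44) = 820.04.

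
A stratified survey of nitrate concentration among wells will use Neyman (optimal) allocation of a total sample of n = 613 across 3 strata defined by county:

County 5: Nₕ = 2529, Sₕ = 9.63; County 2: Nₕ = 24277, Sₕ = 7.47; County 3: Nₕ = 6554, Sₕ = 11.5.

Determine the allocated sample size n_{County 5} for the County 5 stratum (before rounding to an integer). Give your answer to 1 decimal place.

53.1

Neyman allocation: nₕ = n·NₕSₕ / Σⱼ NⱼSⱼ.
Σ NⱼSⱼ = 2529·9.63 + 24277·7.47 + 6554·11.5 = 281074.46.
n_{County 5} = 613·2529·9.63 / 281074.46 = 53.1.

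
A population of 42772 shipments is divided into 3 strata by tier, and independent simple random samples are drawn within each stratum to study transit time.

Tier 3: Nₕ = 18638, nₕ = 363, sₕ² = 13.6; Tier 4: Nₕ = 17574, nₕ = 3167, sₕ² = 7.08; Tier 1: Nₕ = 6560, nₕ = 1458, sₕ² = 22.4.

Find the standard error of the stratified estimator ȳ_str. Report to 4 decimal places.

Var(ȳ_str) = Σₕ Wₕ²(1 − fₕ)sₕ²/nₕ with Wₕ = Nₕ/N, N = 42772.
Tier 3: Wₕ = 0.43575236; term = 0.43575236²·(1 − 0.01947634)·13.6/363 = 0.0069754119.
Tier 4: Wₕ = 0.41087627; term = 0.41087627²·(1 − 0.18020940)·7.08/3167 = 3.0939284 × 10^-4.
Tier 1: Wₕ = 0.15337136; term = 0.15337136²·(1 − 0.22225610)·22.4/1458 = 2.8107076 × 10^-4.
Sum = 0.0075658755.
SE = √(0.0075658755) = 0.0870.

0.0870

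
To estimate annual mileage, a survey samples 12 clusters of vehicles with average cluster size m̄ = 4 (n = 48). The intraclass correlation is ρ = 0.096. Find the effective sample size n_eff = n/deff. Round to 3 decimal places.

37.267

deff = 1 + (4 − 1)·0.096 = 1 + 0.288 = 1.288.
n_eff = 48 / 1.288 = 37.267.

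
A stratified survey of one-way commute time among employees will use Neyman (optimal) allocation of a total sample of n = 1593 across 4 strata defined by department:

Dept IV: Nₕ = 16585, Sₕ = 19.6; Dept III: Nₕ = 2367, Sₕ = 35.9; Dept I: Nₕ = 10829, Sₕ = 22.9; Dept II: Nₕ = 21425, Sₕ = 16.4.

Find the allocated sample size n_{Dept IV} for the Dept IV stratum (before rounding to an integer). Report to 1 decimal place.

513.0

Neyman allocation: nₕ = n·NₕSₕ / Σⱼ NⱼSⱼ.
Σ NⱼSⱼ = 16585·19.6 + 2367·35.9 + 10829·22.9 + 21425·16.4 = 1.0093954 × 10^6.
n_{Dept IV} = 1593·16585·19.6 / (1.0093954 × 10^6) = 513.0.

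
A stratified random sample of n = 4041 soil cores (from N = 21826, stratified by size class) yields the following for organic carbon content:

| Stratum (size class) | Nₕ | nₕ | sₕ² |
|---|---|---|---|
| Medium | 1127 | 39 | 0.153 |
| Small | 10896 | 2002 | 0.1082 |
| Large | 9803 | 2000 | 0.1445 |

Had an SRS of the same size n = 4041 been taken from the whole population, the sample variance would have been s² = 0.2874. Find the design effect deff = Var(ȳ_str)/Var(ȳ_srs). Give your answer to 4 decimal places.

Var(ȳ_str) = Σ Wₕ²(1−fₕ)sₕ²/nₕ with Wₕ = Nₕ/21826:
  Medium: (1127/21826)²·(1−39/1127)·0.153/39 = 1.0097906 × 10^-5
  Small: (10896/21826)²·(1−2002/10896)·0.1082/2002 = 1.0994592 × 10^-5
  Large: (9803/21826)²·(1−2000/9803)·0.1445/2000 = 1.1601394 × 10^-5
  → Var(ȳ_str) = 3.2693892 × 10^-5.
Var(ȳ_srs) = (1 − 4041/21826)·0.2874/4041 = 5.7953228 × 10^-5.
deff = (3.2693892 × 10^-5) / (5.7953228 × 10^-5) = 0.5641.

0.5641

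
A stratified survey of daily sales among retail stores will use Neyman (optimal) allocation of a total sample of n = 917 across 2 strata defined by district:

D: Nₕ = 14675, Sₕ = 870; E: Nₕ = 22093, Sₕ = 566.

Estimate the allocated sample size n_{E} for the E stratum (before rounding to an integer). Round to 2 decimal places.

453.74

Neyman allocation: nₕ = n·NₕSₕ / Σⱼ NⱼSⱼ.
Σ NⱼSⱼ = 14675·870 + 22093·566 = 2.5271888 × 10^7.
n_{E} = 917·22093·566 / (2.5271888 × 10^7) = 453.74.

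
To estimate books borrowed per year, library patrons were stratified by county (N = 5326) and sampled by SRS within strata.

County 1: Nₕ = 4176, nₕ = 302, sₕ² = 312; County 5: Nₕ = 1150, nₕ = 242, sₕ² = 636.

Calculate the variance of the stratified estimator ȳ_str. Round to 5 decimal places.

0.68595

Var(ȳ_str) = Σₕ Wₕ²(1 − fₕ)sₕ²/nₕ with Wₕ = Nₕ/N, N = 5326.
County 1: Wₕ = 0.78407811; term = 0.78407811²·(1 − 0.07231801)·312/302 = 0.58920366.
County 5: Wₕ = 0.21592189; term = 0.21592189²·(1 − 0.21043478)·636/242 = 0.096743794.
Sum = 0.68594745.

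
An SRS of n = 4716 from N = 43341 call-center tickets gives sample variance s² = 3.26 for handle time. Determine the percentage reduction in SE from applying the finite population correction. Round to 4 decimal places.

5.5972

f = n/N = 4716/43341 = 0.10881152.
SE_no-fpc = √(s²/n) = 0.026291896; SE_fpc = √((1−f)s²/n) = 0.02482028.
Ratio = √(1−f) = 0.94402780. Reduction = 100·(1 − 0.94402780) = 5.5972%.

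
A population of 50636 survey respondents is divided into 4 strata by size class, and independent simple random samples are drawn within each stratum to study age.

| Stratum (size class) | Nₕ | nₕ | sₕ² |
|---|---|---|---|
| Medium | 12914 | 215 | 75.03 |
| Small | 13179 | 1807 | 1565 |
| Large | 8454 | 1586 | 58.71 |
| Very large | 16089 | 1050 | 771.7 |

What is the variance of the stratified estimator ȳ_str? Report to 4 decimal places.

0.1431

Var(ȳ_str) = Σₕ Wₕ²(1 − fₕ)sₕ²/nₕ with Wₕ = Nₕ/N, N = 50636.
Medium: Wₕ = 0.25503594; term = 0.25503594²·(1 − 0.01664860)·75.03/215 = 0.02232071.
Small: Wₕ = 0.26026937; term = 0.26026937²·(1 − 0.13711207)·1565/1807 = 0.05062403.
Large: Wₕ = 0.16695632; term = 0.16695632²·(1 − 0.18760350)·58.71/1586 = 8.3826753 × 10^-4.
Very large: Wₕ = 0.31773837; term = 0.31773837²·(1 − 0.06526198)·771.7/1050 = 0.069356701.
Sum = 0.14313971.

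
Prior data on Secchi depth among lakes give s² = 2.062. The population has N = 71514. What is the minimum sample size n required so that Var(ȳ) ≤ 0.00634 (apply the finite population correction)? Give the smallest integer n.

Without fpc, n₀ = s²/D = 2.062/0.00634 = 325.2366.
With fpc, (1 − n/N)·s²/n ≤ D requires n ≥ n₀/(1 + n₀/N) = 325.2366/(1 + 325.2366/71514) = 323.7642.
Rounding up, n = 324.

324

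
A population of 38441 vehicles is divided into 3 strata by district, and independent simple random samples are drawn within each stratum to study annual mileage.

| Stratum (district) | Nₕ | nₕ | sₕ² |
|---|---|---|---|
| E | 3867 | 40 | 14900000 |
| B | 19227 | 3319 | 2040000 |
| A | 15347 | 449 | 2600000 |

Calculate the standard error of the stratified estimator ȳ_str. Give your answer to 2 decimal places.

68.95

Var(ȳ_str) = Σₕ Wₕ²(1 − fₕ)sₕ²/nₕ with Wₕ = Nₕ/N, N = 38441.
E: Wₕ = 0.10059572; term = 0.10059572²·(1 − 0.01034394)·14900000/40 = 3730.5216.
B: Wₕ = 0.50016909; term = 0.50016909²·(1 − 0.17262183)·2040000/3319 = 127.22155.
A: Wₕ = 0.39923519; term = 0.39923519²·(1 − 0.02925653)·2600000/449 = 895.96102.
Sum = 4753.7042.
SE = √(4753.7042) = 68.95.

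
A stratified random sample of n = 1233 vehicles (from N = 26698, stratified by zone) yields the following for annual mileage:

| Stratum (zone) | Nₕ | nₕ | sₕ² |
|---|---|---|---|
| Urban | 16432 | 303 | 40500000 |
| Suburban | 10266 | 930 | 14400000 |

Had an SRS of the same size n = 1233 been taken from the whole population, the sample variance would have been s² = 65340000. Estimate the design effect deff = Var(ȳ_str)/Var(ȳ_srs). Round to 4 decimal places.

1.0245

Var(ȳ_str) = Σ Wₕ²(1−fₕ)sₕ²/nₕ with Wₕ = Nₕ/26698:
  Urban: (16432/26698)²·(1−303/16432)·40500000/303 = 49699.59
  Suburban: (10266/26698)²·(1−930/10266)·14400000/930 = 2082.0166
  → Var(ȳ_str) = 51781.607.
Var(ȳ_srs) = (1 − 1233/26698)·65340000/1233 = 50545.326.
deff = 51781.607 / 50545.326 = 1.0245.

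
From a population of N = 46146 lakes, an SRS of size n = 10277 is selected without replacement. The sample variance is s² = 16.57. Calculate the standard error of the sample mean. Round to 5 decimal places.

0.03540

Under SRS without replacement, Var(ȳ) = (1 − f)·s²/n with f = n/N = 10277/46146 = 0.22270619.
Var(ȳ) = (1 − 0.22270619)·16.57/10277 = 0.77729381·0.0016123382 = 0.0012532605.
SE(ȳ) = √(0.0012532605) = 0.03540.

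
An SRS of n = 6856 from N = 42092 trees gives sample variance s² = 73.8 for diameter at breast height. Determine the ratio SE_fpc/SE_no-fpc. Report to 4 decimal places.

f = n/N = 6856/42092 = 0.16288131.
SE_no-fpc = √(s²/n) = 0.10375112; SE_fpc = √((1−f)s²/n) = 0.094926244.
Ratio = √(1−f) = 0.91494191.

0.9149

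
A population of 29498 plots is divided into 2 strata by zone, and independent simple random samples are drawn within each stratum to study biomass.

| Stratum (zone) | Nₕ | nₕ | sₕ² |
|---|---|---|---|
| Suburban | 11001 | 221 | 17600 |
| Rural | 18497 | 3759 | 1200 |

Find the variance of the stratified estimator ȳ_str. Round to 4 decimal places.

10.9539

Var(ȳ_str) = Σₕ Wₕ²(1 − fₕ)sₕ²/nₕ with Wₕ = Nₕ/N, N = 29498.
Suburban: Wₕ = 0.37294054; term = 0.37294054²·(1 − 0.02008908)·17600/221 = 10.853909.
Rural: Wₕ = 0.62705946; term = 0.62705946²·(1 − 0.20322214)·1200/3759 = 0.10001465.
Sum = 10.953924.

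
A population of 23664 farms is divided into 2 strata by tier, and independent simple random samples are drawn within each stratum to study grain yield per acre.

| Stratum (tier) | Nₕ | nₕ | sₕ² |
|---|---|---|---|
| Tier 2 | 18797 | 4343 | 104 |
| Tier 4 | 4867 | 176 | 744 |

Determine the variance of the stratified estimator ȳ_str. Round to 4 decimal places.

Var(ȳ_str) = Σₕ Wₕ²(1 − fₕ)sₕ²/nₕ with Wₕ = Nₕ/N, N = 23664.
Tier 2: Wₕ = 0.79432894; term = 0.79432894²·(1 − 0.23104751)·104/4343 = 0.011618332.
Tier 4: Wₕ = 0.20567106; term = 0.20567106²·(1 − 0.03616191)·744/176 = 0.17234978.
Sum = 0.18396811.

0.1840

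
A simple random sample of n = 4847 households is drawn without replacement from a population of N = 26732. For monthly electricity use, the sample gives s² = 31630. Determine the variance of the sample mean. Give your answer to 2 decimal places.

5.34

Under SRS without replacement, Var(ȳ) = (1 − f)·s²/n with f = n/N = 4847/26732 = 0.18131827.
Var(ȳ) = (1 − 0.18131827)·31630/4847 = 0.81868173·6.525686 = 5.3424599.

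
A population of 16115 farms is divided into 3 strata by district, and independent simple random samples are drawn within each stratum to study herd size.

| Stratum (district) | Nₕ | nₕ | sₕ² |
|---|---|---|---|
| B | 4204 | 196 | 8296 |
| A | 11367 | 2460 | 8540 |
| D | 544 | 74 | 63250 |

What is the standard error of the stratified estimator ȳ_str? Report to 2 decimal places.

2.22

Var(ȳ_str) = Σₕ Wₕ²(1 − fₕ)sₕ²/nₕ with Wₕ = Nₕ/N, N = 16115.
B: Wₕ = 0.26087496; term = 0.26087496²·(1 − 0.04662226)·8296/196 = 2.7462652.
A: Wₕ = 0.70536767; term = 0.70536767²·(1 − 0.21641594)·8540/2460 = 1.3534414.
D: Wₕ = 0.03375737; term = 0.03375737²·(1 − 0.13602941)·63250/74 = 0.84152098.
Sum = 4.9412276.
SE = √(4.9412276) = 2.22.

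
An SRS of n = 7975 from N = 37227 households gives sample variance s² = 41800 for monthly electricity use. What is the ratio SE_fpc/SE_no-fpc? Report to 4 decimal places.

0.8864

f = n/N = 7975/37227 = 0.21422623.
SE_no-fpc = √(s²/n) = 2.2894059; SE_fpc = √((1−f)s²/n) = 2.0294182.
Ratio = √(1−f) = 0.88643881.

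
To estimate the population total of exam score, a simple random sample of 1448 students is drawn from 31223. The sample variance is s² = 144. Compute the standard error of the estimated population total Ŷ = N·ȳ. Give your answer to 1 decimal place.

9615.2

Var(Ŷ) = N²·Var(ȳ) = N²·(1 − n/N)·s²/n.
f = 1448/31223 = 0.04637607; Var(ȳ) = 0.95362393·144/1448 = 0.094835529.
Var(Ŷ) = 31223² · 0.094835529 = 9.2452855 × 10^7.
SE(Ŷ) = √(9.2452855 × 10^7) = 9615.2.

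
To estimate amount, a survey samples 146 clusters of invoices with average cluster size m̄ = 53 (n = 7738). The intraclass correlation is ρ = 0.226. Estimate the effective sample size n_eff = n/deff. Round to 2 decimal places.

deff = 1 + (53 − 1)·0.226 = 1 + 11.752 = 12.752.
n_eff = 7738 / 12.752 = 606.81.

606.81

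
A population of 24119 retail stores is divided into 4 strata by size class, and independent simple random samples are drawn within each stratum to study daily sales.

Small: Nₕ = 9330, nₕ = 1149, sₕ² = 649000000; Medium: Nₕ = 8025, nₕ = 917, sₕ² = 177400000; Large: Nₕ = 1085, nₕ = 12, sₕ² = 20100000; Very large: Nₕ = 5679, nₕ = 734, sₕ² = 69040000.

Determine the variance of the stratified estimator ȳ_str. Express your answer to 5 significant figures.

Var(ȳ_str) = Σₕ Wₕ²(1 − fₕ)sₕ²/nₕ with Wₕ = Nₕ/N, N = 24119.
Small: Wₕ = 0.38683196; term = 0.38683196²·(1 − 0.12315113)·649000000/1149 = 74112.952.
Medium: Wₕ = 0.33272524; term = 0.33272524²·(1 − 0.11426791)·177400000/917 = 18969.599.
Large: Wₕ = 0.04498528; term = 0.04498528²·(1 − 0.01105991)·20100000/12 = 3352.1672.
Very large: Wₕ = 0.23545752; term = 0.23545752²·(1 − 0.12924811)·69040000/734 = 4540.7155.
Sum = 100975.43.

100980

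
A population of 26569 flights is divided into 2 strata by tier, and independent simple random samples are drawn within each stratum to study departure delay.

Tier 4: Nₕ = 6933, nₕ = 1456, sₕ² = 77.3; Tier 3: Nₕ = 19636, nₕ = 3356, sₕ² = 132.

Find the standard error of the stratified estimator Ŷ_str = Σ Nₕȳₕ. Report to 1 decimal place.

3819.6

Var(Ŷ_str) = Σₕ Nₕ²(1 − fₕ)sₕ²/nₕ.
Tier 4: 6933²·(1 − 1456/6933)·77.3/1456 = 2.0159607 × 10^6.
Tier 3: 19636²·(1 − 3356/19636)·132/3356 = 1.2573593 × 10^7.
Sum = 1.4589554 × 10^7.
SE = √(1.4589554 × 10^7) = 3819.6.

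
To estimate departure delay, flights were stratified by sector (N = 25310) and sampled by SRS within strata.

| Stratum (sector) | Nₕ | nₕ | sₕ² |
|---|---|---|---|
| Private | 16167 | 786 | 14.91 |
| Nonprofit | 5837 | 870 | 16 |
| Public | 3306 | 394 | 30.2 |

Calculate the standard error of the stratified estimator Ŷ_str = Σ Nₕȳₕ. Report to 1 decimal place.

2447.1

Var(Ŷ_str) = Σₕ Nₕ²(1 − fₕ)sₕ²/nₕ.
Private: 16167²·(1 − 786/16167)·14.91/786 = 4.7170351 × 10^6.
Nonprofit: 5837²·(1 − 870/5837)·16/870 = 533193.18.
Public: 3306²·(1 − 394/3306)·30.2/394 = 737912.63.
Sum = 5.9881409 × 10^6.
SE = √(5.9881409 × 10^6) = 2447.1.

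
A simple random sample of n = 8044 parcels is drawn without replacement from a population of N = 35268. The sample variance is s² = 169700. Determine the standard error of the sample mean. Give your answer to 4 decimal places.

Under SRS without replacement, Var(ȳ) = (1 − f)·s²/n with f = n/N = 8044/35268 = 0.22808211.
Var(ȳ) = (1 − 0.22808211)·169700/8044 = 0.77191789·21.096469 = 16.284742.
SE(ȳ) = √(16.284742) = 4.0354.

4.0354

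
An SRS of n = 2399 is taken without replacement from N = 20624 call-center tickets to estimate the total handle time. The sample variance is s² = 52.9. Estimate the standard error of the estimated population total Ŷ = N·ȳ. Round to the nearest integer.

2879

Var(Ŷ) = N²·Var(ȳ) = N²·(1 − n/N)·s²/n.
f = 2399/20624 = 0.11632079; Var(ȳ) = 0.88367921·52.9/2399 = 0.019485882.
Var(Ŷ) = 20624² · 0.019485882 = 8.2883077 × 10^6.
SE(Ŷ) = √(8.2883077 × 10^6) = 2879.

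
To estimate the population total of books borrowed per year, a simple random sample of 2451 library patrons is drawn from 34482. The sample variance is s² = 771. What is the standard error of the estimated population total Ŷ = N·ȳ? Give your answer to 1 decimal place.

18639.6

Var(Ŷ) = N²·Var(ȳ) = N²·(1 − n/N)·s²/n.
f = 2451/34482 = 0.07108056; Var(ȳ) = 0.92891944·771/2451 = 0.29220599.
Var(Ŷ) = 34482² · 0.29220599 = 3.4743535 × 10^8.
SE(Ŷ) = √(3.4743535 × 10^8) = 18639.6.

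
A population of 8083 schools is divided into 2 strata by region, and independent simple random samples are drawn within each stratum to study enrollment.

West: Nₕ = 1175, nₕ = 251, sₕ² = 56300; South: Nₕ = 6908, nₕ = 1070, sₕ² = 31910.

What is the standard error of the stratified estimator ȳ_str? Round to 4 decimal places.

Var(ȳ_str) = Σₕ Wₕ²(1 − fₕ)sₕ²/nₕ with Wₕ = Nₕ/N, N = 8083.
West: Wₕ = 0.14536682; term = 0.14536682²·(1 − 0.21361702)·56300/251 = 3.7273429.
South: Wₕ = 0.85463318; term = 0.85463318²·(1 − 0.15489288)·31910/1070 = 18.408326.
Sum = 22.135669.
SE = √(22.135669) = 4.7049.

4.7049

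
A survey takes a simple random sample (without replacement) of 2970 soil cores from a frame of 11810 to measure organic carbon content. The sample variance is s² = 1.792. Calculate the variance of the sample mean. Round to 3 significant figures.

4.52 × 10^-4

Under SRS without replacement, Var(ȳ) = (1 − f)·s²/n with f = n/N = 2970/11810 = 0.25148180.
Var(ȳ) = (1 − 0.25148180)·1.792/2970 = 0.74851820·6.03367 × 10^-4 = 4.5163119 × 10^-4.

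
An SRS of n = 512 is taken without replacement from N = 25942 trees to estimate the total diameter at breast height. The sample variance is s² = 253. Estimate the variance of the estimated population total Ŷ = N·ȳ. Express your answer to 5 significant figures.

Var(Ŷ) = N²·Var(ȳ) = N²·(1 − n/N)·s²/n.
f = 512/25942 = 0.01973633; Var(ȳ) = 0.98026367·253/512 = 0.4843881.
Var(Ŷ) = 25942² · 0.4843881 = 3.2598707 × 10^8.

3.2599 × 10^8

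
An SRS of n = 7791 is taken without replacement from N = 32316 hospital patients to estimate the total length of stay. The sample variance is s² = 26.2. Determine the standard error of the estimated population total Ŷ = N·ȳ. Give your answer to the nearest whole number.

Var(Ŷ) = N²·Var(ȳ) = N²·(1 − n/N)·s²/n.
f = 7791/32316 = 0.24108801; Var(ȳ) = 0.75891199·26.2/7791 = 0.0025521107.
Var(Ŷ) = 32316² · 0.0025521107 = 2.6652301 × 10^6.
SE(Ŷ) = √(2.6652301 × 10^6) = 1633.

1633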